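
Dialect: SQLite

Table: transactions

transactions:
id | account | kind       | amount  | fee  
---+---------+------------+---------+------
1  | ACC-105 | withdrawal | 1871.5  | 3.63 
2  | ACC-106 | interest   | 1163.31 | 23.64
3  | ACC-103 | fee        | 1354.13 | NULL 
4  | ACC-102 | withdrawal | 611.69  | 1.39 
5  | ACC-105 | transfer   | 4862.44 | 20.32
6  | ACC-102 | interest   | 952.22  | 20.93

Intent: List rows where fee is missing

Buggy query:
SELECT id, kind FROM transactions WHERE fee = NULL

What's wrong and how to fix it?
Bug: Comparing to NULL with '=' never matches; NULL = NULL is unknown, not true

Fix: Use IS NULL to test for NULL

Corrected query:
SELECT id, kind FROM transactions WHERE fee IS NULL

Result:
id | kind
---+-----
3  | fee 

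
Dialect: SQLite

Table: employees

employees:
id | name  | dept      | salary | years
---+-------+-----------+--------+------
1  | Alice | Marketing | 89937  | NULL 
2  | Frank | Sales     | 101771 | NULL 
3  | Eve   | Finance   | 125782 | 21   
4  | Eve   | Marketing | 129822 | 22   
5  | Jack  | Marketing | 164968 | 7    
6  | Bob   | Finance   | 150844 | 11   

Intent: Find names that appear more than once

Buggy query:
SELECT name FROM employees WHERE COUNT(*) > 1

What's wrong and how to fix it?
Bug: WHERE can't reference COUNT(*); aggregates are computed after WHERE

Fix: GROUP BY name, then filter groups with HAVING COUNT(*) > 1

Corrected query:
SELECT name FROM employees GROUP BY name HAVING COUNT(*) > 1

Result:
name
----
Eve 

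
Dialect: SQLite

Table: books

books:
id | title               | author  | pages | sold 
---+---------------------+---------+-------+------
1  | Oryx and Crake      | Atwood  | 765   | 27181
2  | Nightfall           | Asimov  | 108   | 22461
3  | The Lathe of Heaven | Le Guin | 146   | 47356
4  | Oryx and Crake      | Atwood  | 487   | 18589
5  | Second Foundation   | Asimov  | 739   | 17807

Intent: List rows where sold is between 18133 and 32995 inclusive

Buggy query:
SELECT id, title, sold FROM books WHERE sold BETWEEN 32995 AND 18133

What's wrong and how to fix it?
Bug: The bounds are reversed; BETWEEN a AND b requires a <= b to match anything

Fix: Swap the bounds so the smaller value comes first

Corrected query:
SELECT id, title, sold FROM books WHERE sold BETWEEN 18133 AND 32995

Result:
id | title          | sold 
---+----------------+------
1  | Oryx and Crake | 27181
2  | Nightfall      | 22461
4  | Oryx and Crake | 18589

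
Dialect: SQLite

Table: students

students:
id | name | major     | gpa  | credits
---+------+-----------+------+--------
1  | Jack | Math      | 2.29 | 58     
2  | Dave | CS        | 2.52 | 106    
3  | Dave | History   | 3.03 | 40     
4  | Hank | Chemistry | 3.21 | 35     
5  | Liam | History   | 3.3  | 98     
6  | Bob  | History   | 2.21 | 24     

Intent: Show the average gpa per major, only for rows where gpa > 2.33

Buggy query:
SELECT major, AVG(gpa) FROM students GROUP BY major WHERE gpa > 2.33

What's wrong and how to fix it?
Bug: Row-level WHERE must come before GROUP BY in the clause order

Fix: Move the WHERE clause before GROUP BY

Corrected query:
SELECT major, AVG(gpa) FROM students WHERE gpa > 2.33 GROUP BY major

Result:
major     | AVG(gpa)
----------+---------
CS        | 2.52    
Chemistry | 3.21    
History   | 3.165   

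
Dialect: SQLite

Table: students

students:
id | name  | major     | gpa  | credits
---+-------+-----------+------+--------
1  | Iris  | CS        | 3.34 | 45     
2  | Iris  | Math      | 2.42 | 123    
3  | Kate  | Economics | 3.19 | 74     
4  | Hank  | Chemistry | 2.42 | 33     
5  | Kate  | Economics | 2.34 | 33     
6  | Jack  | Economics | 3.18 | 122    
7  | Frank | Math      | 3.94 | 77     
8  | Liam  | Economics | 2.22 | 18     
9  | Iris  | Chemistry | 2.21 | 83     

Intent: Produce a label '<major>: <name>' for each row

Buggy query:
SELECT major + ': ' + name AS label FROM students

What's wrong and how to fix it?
Bug: SQLite uses || for string concatenation; + coerces text to numbers (yielding 0)

Fix: Replace + with || to concatenate text

Corrected query:
SELECT major || ': ' || name AS label FROM students

Result:
label          
---------------
CS: Iris       
Math: Iris     
Economics: Kate
Chemistry: Hank
Economics: Kate
Economics: Jack
Math: Frank    
Economics: Liam
Chemistry: Iris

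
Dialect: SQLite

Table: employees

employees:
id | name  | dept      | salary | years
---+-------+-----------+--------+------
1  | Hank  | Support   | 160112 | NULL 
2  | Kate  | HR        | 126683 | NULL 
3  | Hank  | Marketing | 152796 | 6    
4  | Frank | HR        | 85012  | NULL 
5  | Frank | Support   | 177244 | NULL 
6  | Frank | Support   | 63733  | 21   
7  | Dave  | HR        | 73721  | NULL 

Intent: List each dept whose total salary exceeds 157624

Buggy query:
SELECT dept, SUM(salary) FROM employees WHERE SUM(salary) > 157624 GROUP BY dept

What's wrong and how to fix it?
Bug: WHERE runs before GROUP BY, so aggregates aren't available there

Fix: Move the aggregate condition to a HAVING clause

Corrected query:
SELECT dept, SUM(salary) FROM employees GROUP BY dept HAVING SUM(salary) > 157624

Result:
dept    | SUM(salary)
--------+------------
HR      | 285416     
Support | 401089     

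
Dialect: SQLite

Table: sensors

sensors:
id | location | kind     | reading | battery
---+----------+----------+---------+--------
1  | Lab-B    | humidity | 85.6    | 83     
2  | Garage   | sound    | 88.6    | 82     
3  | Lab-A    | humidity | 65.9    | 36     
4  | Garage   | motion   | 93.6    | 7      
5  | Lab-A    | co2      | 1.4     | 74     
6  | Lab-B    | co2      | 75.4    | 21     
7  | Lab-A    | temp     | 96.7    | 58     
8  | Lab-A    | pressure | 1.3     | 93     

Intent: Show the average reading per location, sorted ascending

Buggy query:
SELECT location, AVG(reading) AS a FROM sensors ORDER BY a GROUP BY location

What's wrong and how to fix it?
Bug: ORDER BY appears before GROUP BY; SQL clause order requires GROUP BY first

Fix: Reorder: SELECT … FROM … GROUP BY … ORDER BY …

Corrected query:
SELECT location, AVG(reading) AS a FROM sensors GROUP BY location ORDER BY a

Result:
location | a     
---------+-------
Lab-A    | 41.325
Lab-B    | 80.5  
Garage   | 91.1  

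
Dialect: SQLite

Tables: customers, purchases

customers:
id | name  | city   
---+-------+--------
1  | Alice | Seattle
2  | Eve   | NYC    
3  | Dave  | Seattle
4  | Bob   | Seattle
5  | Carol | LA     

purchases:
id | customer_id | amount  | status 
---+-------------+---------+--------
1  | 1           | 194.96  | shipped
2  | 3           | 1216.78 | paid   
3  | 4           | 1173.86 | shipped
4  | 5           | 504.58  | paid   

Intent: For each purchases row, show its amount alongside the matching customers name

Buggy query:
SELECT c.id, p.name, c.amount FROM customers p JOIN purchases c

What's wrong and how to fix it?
Bug: JOIN with no ON clause produces a cartesian product; every purchases row pairs with every customers row

Fix: Add ON c.customer_id = p.id to the JOIN

Corrected query:
SELECT c.id, p.name, c.amount FROM customers p JOIN purchases c ON c.customer_id = p.id

Result:
id | name  | amount 
---+-------+--------
1  | Alice | 194.96 
2  | Dave  | 1216.78
3  | Bob   | 1173.86
4  | Carol | 504.58 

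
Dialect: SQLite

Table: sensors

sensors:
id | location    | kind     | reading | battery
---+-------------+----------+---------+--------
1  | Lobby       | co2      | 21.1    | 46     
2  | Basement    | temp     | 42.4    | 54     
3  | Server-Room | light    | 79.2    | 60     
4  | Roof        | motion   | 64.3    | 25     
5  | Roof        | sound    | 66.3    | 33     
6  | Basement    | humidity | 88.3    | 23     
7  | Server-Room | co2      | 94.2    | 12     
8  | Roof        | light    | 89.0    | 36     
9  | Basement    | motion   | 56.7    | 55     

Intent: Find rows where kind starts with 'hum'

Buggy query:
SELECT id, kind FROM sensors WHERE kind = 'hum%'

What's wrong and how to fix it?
Bug: Wildcards only work with LIKE; '=' treats '%' as a literal character

Fix: Replace '=' with LIKE so 'hum%' is treated as a pattern

Corrected query:
SELECT id, kind FROM sensors WHERE kind LIKE 'hum%'

Result:
id | kind    
---+---------
6  | humidity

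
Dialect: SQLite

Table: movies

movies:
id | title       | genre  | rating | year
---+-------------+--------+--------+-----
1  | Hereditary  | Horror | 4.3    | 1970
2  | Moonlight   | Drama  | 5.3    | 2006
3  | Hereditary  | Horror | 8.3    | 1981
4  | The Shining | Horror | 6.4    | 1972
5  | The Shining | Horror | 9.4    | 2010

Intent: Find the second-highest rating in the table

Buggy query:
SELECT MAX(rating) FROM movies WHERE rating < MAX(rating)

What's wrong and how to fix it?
Bug: The inner MAX is an aggregate inside WHERE, which is not allowed

Fix: Put the inner MAX in a scalar subquery

Corrected query:
SELECT MAX(rating) FROM movies WHERE rating < (SELECT MAX(rating) FROM movies)

Result:
MAX(rating)
-----------
8.3        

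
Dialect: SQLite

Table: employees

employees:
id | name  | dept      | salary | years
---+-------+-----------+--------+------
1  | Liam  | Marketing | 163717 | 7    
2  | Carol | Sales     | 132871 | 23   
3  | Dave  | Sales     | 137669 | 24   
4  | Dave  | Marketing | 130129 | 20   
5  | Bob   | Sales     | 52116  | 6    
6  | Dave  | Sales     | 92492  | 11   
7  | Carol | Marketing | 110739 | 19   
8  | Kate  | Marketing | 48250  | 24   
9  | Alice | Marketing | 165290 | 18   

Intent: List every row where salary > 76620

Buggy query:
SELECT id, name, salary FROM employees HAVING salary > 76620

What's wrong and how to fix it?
Bug: This is a non-aggregate query (no GROUP BY, no aggregates), so in SQLite the HAVING clause is invalid here; a row-level condition belongs in WHERE

Fix: Replace HAVING with WHERE since the condition applies to individual rows

Corrected query:
SELECT id, name, salary FROM employees WHERE salary > 76620

Result:
id | name  | salary
---+-------+-------
1  | Liam  | 163717
2  | Carol | 132871
3  | Dave  | 137669
4  | Dave  | 130129
6  | Dave  | 92492 
7  | Carol | 110739
9  | Alice | 165290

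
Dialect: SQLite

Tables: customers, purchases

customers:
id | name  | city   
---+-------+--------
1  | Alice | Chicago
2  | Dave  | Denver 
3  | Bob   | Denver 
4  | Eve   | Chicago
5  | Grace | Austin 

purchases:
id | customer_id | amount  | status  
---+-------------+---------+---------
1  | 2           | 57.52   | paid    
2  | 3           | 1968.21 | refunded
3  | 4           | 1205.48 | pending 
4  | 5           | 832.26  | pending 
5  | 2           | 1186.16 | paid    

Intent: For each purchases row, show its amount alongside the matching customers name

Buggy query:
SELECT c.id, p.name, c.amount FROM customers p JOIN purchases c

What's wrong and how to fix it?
Bug: JOIN with no ON clause produces a cartesian product; every purchases row pairs with every customers row

Fix: Add ON c.customer_id = p.id to the JOIN

Corrected query:
SELECT c.id, p.name, c.amount FROM customers p JOIN purchases c ON c.customer_id = p.id

Result:
id | name  | amount 
---+-------+--------
1  | Dave  | 57.52  
2  | Bob   | 1968.21
3  | Eve   | 1205.48
4  | Grace | 832.26 
5  | Dave  | 1186.16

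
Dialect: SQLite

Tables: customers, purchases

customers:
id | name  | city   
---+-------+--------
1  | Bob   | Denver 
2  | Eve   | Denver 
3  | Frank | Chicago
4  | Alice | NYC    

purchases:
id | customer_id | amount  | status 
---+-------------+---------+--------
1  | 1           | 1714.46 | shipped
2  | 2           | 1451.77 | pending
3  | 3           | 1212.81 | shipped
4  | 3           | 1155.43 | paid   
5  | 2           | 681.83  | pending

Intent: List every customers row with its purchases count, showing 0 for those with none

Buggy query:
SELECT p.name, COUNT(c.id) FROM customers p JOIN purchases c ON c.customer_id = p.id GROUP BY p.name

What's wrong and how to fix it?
Bug: INNER JOIN drops customers rows that have no matching purchases rows

Fix: Switch to LEFT JOIN to retain unmatched parent rows

Corrected query:
SELECT p.name, COUNT(c.id) FROM customers p LEFT JOIN purchases c ON c.customer_id = p.id GROUP BY p.name

Result:
name  | COUNT(c.id)
------+------------
Alice | 0          
Bob   | 1          
Eve   | 2          
Frank | 2          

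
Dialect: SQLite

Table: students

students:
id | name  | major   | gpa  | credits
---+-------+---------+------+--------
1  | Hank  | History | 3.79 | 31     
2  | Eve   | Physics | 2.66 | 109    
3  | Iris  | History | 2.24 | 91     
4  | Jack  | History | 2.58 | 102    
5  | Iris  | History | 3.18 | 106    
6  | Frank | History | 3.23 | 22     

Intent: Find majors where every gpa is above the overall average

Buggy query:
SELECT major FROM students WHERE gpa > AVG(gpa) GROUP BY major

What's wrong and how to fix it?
Bug: AVG() is an aggregate; it can't sit directly in WHERE

Fix: Use a subquery for AVG and a HAVING MIN(...) filter so the condition holds for every row in the group

Corrected query:
SELECT major FROM students GROUP BY major HAVING MIN(gpa) > (SELECT AVG(gpa) FROM students)

Result:
(no rows)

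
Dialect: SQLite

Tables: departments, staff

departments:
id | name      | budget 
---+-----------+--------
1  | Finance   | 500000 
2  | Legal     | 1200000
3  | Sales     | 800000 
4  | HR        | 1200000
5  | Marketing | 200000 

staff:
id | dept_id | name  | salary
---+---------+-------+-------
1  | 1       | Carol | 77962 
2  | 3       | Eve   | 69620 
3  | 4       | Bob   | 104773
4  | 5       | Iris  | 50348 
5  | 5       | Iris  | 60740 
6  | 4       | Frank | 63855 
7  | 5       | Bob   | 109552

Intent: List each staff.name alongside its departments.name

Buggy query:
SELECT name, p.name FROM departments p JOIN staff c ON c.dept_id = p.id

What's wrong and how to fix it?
Bug: Both tables have a 'name' column; the unqualified reference is ambiguous

Fix: Qualify the column with its table alias (c.name)

Corrected query:
SELECT c.name, p.name FROM departments p JOIN staff c ON c.dept_id = p.id

Result:
name  | name     
------+----------
Carol | Finance  
Eve   | Sales    
Bob   | HR       
Iris  | Marketing
Iris  | Marketing
Frank | HR       
Bob   | Marketing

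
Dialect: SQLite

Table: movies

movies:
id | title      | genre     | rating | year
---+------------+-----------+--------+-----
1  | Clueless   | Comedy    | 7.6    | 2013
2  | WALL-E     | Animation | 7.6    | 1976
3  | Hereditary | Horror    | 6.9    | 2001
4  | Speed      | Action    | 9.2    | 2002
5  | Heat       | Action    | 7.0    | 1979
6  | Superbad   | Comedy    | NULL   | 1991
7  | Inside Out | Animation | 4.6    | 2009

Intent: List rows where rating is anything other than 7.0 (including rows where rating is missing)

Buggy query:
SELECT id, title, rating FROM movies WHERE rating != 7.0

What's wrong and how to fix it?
Bug: 'rating != 7.0' is unknown when rating is NULL, so NULL rows are silently excluded

Fix: Handle NULL separately with IS NULL alongside the inequality

Corrected query:
SELECT id, title, rating FROM movies WHERE rating != 7.0 OR rating IS NULL

Result:
id | title      | rating
---+------------+-------
1  | Clueless   | 7.6   
2  | WALL-E     | 7.6   
3  | Hereditary | 6.9   
4  | Speed      | 9.2   
6  | Superbad   | NULL  
7  | Inside Out | 4.6   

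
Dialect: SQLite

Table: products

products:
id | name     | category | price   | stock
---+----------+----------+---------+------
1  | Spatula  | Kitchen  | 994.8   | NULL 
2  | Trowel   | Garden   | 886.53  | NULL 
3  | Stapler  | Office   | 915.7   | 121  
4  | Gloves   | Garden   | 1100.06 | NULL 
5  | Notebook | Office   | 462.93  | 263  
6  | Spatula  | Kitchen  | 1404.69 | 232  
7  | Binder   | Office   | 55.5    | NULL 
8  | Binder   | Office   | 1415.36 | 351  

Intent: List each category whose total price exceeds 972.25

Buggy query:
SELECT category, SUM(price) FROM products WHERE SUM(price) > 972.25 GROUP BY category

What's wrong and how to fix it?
Bug: SUM(price) is an aggregate, but WHERE filters rows before aggregation

Fix: Use HAVING (which filters groups after aggregation) instead of WHERE

Corrected query:
SELECT category, SUM(price) FROM products GROUP BY category HAVING SUM(price) > 972.25

Result:
category | SUM(price)
---------+-----------
Garden   | 1986.59   
Kitchen  | 2399.49   
Office   | 2849.49   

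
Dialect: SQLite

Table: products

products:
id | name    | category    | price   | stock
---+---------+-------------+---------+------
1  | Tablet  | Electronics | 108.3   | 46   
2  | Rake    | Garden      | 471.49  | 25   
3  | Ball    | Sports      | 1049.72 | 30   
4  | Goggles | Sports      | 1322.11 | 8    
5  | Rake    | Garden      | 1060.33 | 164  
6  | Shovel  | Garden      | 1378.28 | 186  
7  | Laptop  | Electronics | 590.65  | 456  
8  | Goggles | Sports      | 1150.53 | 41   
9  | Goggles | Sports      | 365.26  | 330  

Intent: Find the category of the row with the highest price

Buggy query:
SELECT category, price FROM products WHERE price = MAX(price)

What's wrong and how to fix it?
Bug: WHERE is evaluated per row; an aggregate over the whole table isn't defined there

Fix: Use a subquery: WHERE price = (SELECT MAX(price) FROM products)

Corrected query:
SELECT category, price FROM products WHERE price = (SELECT MAX(price) FROM products)

Result:
category | price  
---------+--------
Garden   | 1378.28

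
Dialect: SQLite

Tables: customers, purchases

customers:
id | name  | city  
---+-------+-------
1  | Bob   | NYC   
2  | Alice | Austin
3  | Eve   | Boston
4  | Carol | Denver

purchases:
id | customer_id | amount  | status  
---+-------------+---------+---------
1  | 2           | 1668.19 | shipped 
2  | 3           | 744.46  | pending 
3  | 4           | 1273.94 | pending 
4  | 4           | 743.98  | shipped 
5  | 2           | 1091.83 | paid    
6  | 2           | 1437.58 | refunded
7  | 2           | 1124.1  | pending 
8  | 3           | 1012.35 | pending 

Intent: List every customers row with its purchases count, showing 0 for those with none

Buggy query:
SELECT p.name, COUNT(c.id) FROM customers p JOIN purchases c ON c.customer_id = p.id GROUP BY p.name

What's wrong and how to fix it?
Bug: INNER JOIN drops customers rows that have no matching purchases rows

Fix: Switch to LEFT JOIN to retain unmatched parent rows

Corrected query:
SELECT p.name, COUNT(c.id) FROM customers p LEFT JOIN purchases c ON c.customer_id = p.id GROUP BY p.name

Result:
name  | COUNT(c.id)
------+------------
Alice | 4          
Bob   | 0          
Carol | 2          
Eve   | 2          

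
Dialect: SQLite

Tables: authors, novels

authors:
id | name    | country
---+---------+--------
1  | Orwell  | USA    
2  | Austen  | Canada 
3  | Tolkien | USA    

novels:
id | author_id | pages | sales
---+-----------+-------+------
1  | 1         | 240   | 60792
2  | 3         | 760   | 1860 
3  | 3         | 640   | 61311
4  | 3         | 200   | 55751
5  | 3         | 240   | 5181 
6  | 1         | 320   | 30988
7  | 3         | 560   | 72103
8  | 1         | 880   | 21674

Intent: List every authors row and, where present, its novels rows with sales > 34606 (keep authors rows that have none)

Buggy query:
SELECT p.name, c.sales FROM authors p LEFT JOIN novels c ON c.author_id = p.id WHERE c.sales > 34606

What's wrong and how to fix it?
Bug: A WHERE condition on the right-hand table after LEFT JOIN drops unmatched parents

Fix: Put 'c.sales > 34606' in the JOIN's ON clause instead of WHERE

Corrected query:
SELECT p.name, c.sales FROM authors p LEFT JOIN novels c ON c.author_id = p.id AND c.sales > 34606

Result:
name    | sales
--------+------
Orwell  | 60792
Austen  | NULL 
Tolkien | 55751
Tolkien | 61311
Tolkien | 72103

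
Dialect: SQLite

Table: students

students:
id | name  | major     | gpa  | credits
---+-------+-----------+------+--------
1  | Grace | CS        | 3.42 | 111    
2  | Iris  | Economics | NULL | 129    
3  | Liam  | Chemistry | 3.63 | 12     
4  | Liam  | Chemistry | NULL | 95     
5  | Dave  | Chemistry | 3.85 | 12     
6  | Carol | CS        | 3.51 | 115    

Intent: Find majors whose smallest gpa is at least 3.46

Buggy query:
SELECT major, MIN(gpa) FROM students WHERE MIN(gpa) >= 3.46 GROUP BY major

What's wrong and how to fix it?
Bug: Aggregates like MIN are computed per group after WHERE runs

Fix: Use HAVING for the per-group MIN condition

Corrected query:
SELECT major, MIN(gpa) FROM students GROUP BY major HAVING MIN(gpa) >= 3.46

Result:
major     | MIN(gpa)
----------+---------
Chemistry | 3.63    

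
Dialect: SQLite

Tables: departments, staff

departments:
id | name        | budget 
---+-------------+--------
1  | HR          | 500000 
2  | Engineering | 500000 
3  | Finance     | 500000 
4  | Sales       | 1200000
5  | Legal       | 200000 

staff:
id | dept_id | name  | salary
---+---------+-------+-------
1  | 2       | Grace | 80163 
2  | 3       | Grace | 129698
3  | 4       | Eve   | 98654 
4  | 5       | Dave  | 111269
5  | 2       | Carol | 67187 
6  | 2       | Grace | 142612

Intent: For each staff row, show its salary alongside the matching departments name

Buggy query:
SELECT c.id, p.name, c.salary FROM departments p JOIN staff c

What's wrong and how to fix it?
Bug: Missing join condition: each staff row is matched to all departments rows instead of just its own

Fix: Specify the join condition linking the foreign key to the parent id

Corrected query:
SELECT c.id, p.name, c.salary FROM departments p JOIN staff c ON c.dept_id = p.id

Result:
id | name        | salary
---+-------------+-------
1  | Engineering | 80163 
2  | Finance     | 129698
3  | Sales       | 98654 
4  | Legal       | 111269
5  | Engineering | 67187 
6  | Engineering | 142612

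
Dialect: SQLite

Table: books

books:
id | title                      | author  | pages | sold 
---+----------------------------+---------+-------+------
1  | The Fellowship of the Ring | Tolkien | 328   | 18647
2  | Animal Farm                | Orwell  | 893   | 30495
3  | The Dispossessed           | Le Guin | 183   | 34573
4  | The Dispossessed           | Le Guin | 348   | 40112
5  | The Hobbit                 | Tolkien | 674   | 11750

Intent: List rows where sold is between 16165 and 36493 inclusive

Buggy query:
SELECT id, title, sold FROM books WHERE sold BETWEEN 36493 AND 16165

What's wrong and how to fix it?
Bug: BETWEEN expects the lower bound first; with 36493 AND 16165 the range is empty

Fix: Write BETWEEN 16165 AND 36493

Corrected query:
SELECT id, title, sold FROM books WHERE sold BETWEEN 16165 AND 36493

Result:
id | title                      | sold 
---+----------------------------+------
1  | The Fellowship of the Ring | 18647
2  | Animal Farm                | 30495
3  | The Dispossessed           | 34573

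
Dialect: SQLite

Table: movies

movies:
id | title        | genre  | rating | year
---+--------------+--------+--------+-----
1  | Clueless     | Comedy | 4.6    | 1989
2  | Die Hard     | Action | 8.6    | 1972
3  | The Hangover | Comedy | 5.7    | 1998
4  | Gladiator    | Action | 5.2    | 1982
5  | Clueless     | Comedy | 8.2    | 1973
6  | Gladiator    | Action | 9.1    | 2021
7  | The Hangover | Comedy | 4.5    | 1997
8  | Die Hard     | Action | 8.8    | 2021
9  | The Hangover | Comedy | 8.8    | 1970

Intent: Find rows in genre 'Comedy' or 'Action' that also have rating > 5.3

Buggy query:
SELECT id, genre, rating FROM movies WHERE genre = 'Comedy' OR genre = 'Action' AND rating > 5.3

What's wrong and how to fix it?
Bug: AND binds tighter than OR, so this parses as genre = 'Comedy' OR (genre = 'Action' AND rating > 5.3)

Fix: Add parentheses around the OR so the AND applies to both alternatives

Corrected query:
SELECT id, genre, rating FROM movies WHERE (genre = 'Comedy' OR genre = 'Action') AND rating > 5.3

Result:
id | genre  | rating
---+--------+-------
2  | Action | 8.6   
3  | Comedy | 5.7   
5  | Comedy | 8.2   
6  | Action | 9.1   
8  | Action | 8.8   
9  | Comedy | 8.8   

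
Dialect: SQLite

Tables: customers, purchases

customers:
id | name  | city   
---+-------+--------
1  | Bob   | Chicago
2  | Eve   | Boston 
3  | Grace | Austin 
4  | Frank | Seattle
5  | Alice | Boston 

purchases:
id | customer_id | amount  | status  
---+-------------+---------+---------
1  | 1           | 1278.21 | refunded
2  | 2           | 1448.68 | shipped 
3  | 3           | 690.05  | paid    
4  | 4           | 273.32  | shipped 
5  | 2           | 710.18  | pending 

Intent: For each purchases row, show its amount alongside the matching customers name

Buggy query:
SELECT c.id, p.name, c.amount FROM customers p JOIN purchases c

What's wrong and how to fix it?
Bug: Missing join condition: each purchases row is matched to all customers rows instead of just its own

Fix: Add ON c.customer_id = p.id to the JOIN

Corrected query:
SELECT c.id, p.name, c.amount FROM customers p JOIN purchases c ON c.customer_id = p.id

Result:
id | name  | amount 
---+-------+--------
1  | Bob   | 1278.21
2  | Eve   | 1448.68
3  | Grace | 690.05 
4  | Frank | 273.32 
5  | Eve   | 710.18 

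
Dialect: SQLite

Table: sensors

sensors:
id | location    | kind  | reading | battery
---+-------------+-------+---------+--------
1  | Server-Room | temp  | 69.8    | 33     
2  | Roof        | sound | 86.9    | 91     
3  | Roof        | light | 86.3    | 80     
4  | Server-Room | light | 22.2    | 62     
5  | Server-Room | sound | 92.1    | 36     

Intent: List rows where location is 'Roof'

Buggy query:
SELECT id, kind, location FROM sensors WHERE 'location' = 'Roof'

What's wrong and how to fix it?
Bug: 'location' in single quotes is a string literal, not the column; the comparison is literal-vs-literal and never true

Fix: Remove the quotes around the column name (or use double quotes for an identifier)

Corrected query:
SELECT id, kind, location FROM sensors WHERE location = 'Roof'

Result:
id | kind  | location
---+-------+---------
2  | sound | Roof    
3  | light | Roof    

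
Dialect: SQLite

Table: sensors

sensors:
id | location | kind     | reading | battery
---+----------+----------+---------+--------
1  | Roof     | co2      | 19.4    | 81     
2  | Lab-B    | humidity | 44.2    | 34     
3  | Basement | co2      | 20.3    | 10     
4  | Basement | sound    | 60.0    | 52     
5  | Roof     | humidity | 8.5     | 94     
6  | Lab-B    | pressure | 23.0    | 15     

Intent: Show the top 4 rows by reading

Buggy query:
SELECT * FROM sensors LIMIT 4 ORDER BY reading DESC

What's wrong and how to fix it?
Bug: LIMIT must come after ORDER BY

Fix: Swap the clauses: ORDER BY first, then LIMIT

Corrected query:
SELECT * FROM sensors ORDER BY reading DESC LIMIT 4

Result:
id | location | kind     | reading | battery
---+----------+----------+---------+--------
4  | Basement | sound    | 60      | 52     
2  | Lab-B    | humidity | 44.2    | 34     
6  | Lab-B    | pressure | 23      | 15     
3  | Basement | co2      | 20.3    | 10     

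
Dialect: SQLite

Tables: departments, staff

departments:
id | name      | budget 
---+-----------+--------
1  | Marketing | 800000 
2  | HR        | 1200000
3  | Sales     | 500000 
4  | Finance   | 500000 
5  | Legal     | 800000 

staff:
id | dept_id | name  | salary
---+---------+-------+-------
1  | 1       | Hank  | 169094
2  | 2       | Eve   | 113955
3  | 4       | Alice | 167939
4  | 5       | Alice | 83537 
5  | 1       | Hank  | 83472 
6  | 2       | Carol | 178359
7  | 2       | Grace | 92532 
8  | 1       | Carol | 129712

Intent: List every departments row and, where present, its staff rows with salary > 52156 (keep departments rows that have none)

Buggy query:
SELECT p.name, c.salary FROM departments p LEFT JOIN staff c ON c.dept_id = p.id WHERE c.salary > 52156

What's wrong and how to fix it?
Bug: A WHERE condition on the right-hand table after LEFT JOIN drops unmatched parents

Fix: Move the right-table condition into the ON clause so unmatched parents are kept

Corrected query:
SELECT p.name, c.salary FROM departments p LEFT JOIN staff c ON c.dept_id = p.id AND c.salary > 52156

Result:
name      | salary
----------+-------
Marketing | 83472 
Marketing | 129712
Marketing | 169094
HR        | 92532 
HR        | 113955
HR        | 178359
Sales     | NULL  
Finance   | 167939
Legal     | 83537 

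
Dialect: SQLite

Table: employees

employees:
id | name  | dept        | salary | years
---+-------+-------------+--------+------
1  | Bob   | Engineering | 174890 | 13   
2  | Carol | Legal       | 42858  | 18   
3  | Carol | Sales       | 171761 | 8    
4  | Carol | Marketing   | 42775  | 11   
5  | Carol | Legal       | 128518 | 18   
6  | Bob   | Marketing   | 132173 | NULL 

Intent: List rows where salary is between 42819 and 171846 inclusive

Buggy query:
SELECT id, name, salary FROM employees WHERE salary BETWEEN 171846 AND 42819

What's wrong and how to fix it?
Bug: BETWEEN expects the lower bound first; with 171846 AND 42819 the range is empty

Fix: Write BETWEEN 42819 AND 171846

Corrected query:
SELECT id, name, salary FROM employees WHERE salary BETWEEN 42819 AND 171846

Result:
id | name  | salary
---+-------+-------
2  | Carol | 42858 
3  | Carol | 171761
5  | Carol | 128518
6  | Bob   | 132173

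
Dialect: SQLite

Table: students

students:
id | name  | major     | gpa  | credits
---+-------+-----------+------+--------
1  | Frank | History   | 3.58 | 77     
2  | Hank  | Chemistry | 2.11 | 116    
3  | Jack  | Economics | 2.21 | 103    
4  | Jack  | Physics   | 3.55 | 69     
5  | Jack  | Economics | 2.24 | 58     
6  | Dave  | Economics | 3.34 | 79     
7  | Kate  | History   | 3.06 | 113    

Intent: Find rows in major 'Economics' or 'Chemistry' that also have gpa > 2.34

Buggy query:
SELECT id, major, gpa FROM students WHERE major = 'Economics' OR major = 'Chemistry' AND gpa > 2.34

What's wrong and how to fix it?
Bug: Without parentheses, AND is evaluated before OR, so the gpa filter only applies to the 'Chemistry' branch

Fix: Group the OR with parentheses (or use IN), then AND the threshold

Corrected query:
SELECT id, major, gpa FROM students WHERE (major = 'Economics' OR major = 'Chemistry') AND gpa > 2.34

Result:
id | major     | gpa 
---+-----------+-----
6  | Economics | 3.34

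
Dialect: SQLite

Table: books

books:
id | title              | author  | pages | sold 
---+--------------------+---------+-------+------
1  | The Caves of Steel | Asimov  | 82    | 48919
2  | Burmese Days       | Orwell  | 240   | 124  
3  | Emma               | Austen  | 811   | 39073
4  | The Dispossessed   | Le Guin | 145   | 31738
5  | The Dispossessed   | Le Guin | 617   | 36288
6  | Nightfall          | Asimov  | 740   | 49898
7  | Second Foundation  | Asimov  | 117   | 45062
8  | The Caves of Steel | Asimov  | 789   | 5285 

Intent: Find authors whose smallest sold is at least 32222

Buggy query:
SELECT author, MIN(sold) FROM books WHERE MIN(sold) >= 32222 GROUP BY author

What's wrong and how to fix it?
Bug: MIN() in WHERE is a misuse of aggregate

Fix: Replace WHERE with HAVING after the GROUP BY

Corrected query:
SELECT author, MIN(sold) FROM books GROUP BY author HAVING MIN(sold) >= 32222

Result:
author | MIN(sold)
-------+----------
Austen | 39073    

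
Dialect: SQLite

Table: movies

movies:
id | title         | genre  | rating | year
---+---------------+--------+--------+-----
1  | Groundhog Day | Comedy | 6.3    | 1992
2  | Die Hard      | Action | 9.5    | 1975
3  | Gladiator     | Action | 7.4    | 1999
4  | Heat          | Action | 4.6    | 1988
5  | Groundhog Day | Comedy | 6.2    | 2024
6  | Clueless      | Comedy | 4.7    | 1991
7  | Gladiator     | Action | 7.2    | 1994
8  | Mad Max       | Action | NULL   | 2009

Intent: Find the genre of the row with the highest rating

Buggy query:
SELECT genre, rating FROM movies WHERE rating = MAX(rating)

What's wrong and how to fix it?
Bug: WHERE is evaluated per row; an aggregate over the whole table isn't defined there

Fix: Use a subquery: WHERE rating = (SELECT MAX(rating) FROM movies)

Corrected query:
SELECT genre, rating FROM movies WHERE rating = (SELECT MAX(rating) FROM movies)

Result:
genre  | rating
-------+-------
Action | 9.5   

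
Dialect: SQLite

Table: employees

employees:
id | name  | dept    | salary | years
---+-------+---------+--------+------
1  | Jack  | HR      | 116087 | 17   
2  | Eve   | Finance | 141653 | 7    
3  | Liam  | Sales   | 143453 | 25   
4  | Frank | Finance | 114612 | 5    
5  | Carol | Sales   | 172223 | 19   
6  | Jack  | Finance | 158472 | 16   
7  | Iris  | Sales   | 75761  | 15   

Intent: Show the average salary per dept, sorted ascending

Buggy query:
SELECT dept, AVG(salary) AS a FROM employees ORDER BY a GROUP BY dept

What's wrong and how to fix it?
Bug: ORDER BY appears before GROUP BY; SQL clause order requires GROUP BY first

Fix: Reorder: SELECT … FROM … GROUP BY … ORDER BY …

Corrected query:
SELECT dept, AVG(salary) AS a FROM employees GROUP BY dept ORDER BY a

Result:
dept    | a            
--------+--------------
HR      | 116087       
Sales   | 130479       
Finance | 138245.666667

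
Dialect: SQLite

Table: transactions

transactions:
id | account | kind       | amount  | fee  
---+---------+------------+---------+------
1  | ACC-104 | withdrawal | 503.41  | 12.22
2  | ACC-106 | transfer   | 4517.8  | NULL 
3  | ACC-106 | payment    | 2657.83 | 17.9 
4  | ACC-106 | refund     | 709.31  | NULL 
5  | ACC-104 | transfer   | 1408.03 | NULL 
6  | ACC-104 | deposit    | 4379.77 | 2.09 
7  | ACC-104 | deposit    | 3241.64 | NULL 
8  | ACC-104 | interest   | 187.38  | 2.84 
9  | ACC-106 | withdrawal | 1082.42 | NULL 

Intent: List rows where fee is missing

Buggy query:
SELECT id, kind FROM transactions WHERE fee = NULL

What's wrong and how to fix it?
Bug: '= NULL' is always unknown in SQL three-valued logic, so no rows match

Fix: Replace '= NULL' with 'IS NULL'

Corrected query:
SELECT id, kind FROM transactions WHERE fee IS NULL

Result:
id | kind      
---+-----------
2  | transfer  
4  | refund    
5  | transfer  
7  | deposit   
9  | withdrawal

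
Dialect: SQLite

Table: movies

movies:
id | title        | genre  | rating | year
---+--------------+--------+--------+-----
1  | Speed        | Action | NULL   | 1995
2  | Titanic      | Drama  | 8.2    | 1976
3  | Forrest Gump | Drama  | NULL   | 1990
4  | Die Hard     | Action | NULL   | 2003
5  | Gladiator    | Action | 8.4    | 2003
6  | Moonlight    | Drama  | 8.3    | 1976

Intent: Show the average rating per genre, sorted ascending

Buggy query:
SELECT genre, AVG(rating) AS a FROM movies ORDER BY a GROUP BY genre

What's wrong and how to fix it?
Bug: ORDER BY appears before GROUP BY; SQL clause order requires GROUP BY first

Fix: Move ORDER BY to the end, after GROUP BY

Corrected query:
SELECT genre, AVG(rating) AS a FROM movies GROUP BY genre ORDER BY a

Result:
genre  | a   
-------+-----
Drama  | 8.25
Action | 8.4 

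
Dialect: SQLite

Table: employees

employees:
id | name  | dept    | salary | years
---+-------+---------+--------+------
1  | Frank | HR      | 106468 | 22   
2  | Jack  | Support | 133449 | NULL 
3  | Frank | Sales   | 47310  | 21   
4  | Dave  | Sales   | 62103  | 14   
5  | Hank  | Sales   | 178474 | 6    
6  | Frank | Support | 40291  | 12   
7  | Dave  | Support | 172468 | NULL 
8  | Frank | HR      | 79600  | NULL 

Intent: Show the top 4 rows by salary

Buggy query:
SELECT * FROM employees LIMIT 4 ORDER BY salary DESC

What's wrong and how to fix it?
Bug: ORDER BY cannot follow LIMIT; LIMIT is the final clause

Fix: Swap the clauses: ORDER BY first, then LIMIT

Corrected query:
SELECT * FROM employees ORDER BY salary DESC LIMIT 4

Result:
id | name  | dept    | salary | years
---+-------+---------+--------+------
5  | Hank  | Sales   | 178474 | 6    
7  | Dave  | Support | 172468 | NULL 
2  | Jack  | Support | 133449 | NULL 
1  | Frank | HR      | 106468 | 22   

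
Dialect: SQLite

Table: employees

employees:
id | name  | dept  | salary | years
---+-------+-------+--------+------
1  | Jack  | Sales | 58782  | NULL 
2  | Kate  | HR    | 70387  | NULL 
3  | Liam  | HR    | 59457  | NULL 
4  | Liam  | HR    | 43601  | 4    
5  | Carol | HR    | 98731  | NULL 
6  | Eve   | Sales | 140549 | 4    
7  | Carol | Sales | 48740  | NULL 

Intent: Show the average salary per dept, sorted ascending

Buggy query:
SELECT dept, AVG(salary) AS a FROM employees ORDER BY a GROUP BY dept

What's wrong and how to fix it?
Bug: ORDER BY appears before GROUP BY; SQL clause order requires GROUP BY first

Fix: Reorder: SELECT … FROM … GROUP BY … ORDER BY …

Corrected query:
SELECT dept, AVG(salary) AS a FROM employees GROUP BY dept ORDER BY a

Result:
dept  | a           
------+-------------
HR    | 68044       
Sales | 82690.333333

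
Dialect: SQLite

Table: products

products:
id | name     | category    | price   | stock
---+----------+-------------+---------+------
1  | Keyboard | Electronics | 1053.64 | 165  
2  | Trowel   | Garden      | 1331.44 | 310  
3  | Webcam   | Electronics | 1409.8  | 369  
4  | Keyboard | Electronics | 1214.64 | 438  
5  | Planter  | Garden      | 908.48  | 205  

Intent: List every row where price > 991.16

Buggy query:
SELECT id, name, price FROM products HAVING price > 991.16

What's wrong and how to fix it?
Bug: This is a non-aggregate query (no GROUP BY, no aggregates), so in SQLite the HAVING clause is invalid here; a row-level condition belongs in WHERE

Fix: Replace HAVING with WHERE since the condition applies to individual rows

Corrected query:
SELECT id, name, price FROM products WHERE price > 991.16

Result:
id | name     | price  
---+----------+--------
1  | Keyboard | 1053.64
2  | Trowel   | 1331.44
3  | Webcam   | 1409.8 
4  | Keyboard | 1214.64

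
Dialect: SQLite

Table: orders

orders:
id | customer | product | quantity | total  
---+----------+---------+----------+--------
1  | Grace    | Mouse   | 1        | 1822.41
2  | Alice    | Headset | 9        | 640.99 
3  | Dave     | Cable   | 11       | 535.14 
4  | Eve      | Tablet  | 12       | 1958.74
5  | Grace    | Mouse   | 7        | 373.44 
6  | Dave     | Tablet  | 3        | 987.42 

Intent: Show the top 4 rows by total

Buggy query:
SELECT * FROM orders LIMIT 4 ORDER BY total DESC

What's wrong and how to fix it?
Bug: ORDER BY cannot follow LIMIT; LIMIT is the final clause

Fix: Swap the clauses: ORDER BY first, then LIMIT

Corrected query:
SELECT * FROM orders ORDER BY total DESC LIMIT 4

Result:
id | customer | product | quantity | total  
---+----------+---------+----------+--------
4  | Eve      | Tablet  | 12       | 1958.74
1  | Grace    | Mouse   | 1        | 1822.41
6  | Dave     | Tablet  | 3        | 987.42 
2  | Alice    | Headset | 9        | 640.99 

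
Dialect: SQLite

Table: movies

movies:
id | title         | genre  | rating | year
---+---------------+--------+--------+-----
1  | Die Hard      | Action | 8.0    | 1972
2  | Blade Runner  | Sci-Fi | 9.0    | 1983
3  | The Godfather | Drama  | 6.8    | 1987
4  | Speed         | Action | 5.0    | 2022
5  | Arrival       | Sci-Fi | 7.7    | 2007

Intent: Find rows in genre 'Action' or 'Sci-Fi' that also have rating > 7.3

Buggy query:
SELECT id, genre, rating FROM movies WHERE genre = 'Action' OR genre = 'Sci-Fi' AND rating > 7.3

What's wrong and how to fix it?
Bug: Without parentheses, AND is evaluated before OR, so the rating filter only applies to the 'Sci-Fi' branch

Fix: Group the OR with parentheses (or use IN), then AND the threshold

Corrected query:
SELECT id, genre, rating FROM movies WHERE (genre = 'Action' OR genre = 'Sci-Fi') AND rating > 7.3

Result:
id | genre  | rating
---+--------+-------
1  | Action | 8     
2  | Sci-Fi | 9     
5  | Sci-Fi | 7.7   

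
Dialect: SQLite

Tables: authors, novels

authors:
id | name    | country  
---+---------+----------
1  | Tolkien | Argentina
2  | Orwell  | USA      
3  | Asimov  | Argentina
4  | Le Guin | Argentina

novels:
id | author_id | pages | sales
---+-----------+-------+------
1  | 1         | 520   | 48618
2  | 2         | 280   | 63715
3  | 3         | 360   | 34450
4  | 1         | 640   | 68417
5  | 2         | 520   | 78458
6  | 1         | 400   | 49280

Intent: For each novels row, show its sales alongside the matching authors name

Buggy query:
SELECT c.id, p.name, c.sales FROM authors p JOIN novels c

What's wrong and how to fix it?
Bug: Missing join condition: each novels row is matched to all authors rows instead of just its own

Fix: Specify the join condition linking the foreign key to the parent id

Corrected query:
SELECT c.id, p.name, c.sales FROM authors p JOIN novels c ON c.author_id = p.id

Result:
id | name    | sales
---+---------+------
1  | Tolkien | 48618
2  | Orwell  | 63715
3  | Asimov  | 34450
4  | Tolkien | 68417
5  | Orwell  | 78458
6  | Tolkien | 49280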